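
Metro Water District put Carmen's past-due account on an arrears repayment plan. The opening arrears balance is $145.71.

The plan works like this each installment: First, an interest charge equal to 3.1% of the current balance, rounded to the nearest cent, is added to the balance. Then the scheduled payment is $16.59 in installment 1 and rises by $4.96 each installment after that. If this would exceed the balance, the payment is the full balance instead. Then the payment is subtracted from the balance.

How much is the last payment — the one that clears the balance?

$31.26

# | Opening | Interest | Payment | End bal
1 | $145.71 | $4.52 | $16.59 | $133.64
2 | $133.64 | $4.14 | $21.55 | $116.23
3 | $116.23 | $3.60 | $26.51 | $93.32
4 | $93.32 | $2.89 | $31.47 | $64.74
5 | $64.74 | $2.01 | $36.43 | $30.32
6 | $30.32 | $0.94 | $31.26 | $0.00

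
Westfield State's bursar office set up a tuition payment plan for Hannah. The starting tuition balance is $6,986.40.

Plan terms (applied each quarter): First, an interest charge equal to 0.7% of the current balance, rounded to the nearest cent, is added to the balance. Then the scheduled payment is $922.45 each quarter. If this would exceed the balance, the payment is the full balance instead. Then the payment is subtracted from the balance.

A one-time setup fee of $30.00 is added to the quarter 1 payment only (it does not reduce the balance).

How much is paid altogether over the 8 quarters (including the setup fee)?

$7,234.00

Quarter 1: $6,986.40 +$48.90 interest = $7,035.30; pay $922.45 (+ $30.00 fee) → $6,112.85
Quarter 2: $6,112.85 +$42.79 interest = $6,155.64; pay $922.45 → $5,233.19
Quarter 3: $5,233.19 +$36.63 interest = $5,269.82; pay $922.45 → $4,347.37
Quarter 4: $4,347.37 +$30.43 interest = $4,377.80; pay $922.45 → $3,455.35
Quarter 5: $3,455.35 +$24.19 interest = $3,479.54; pay $922.45 → $2,557.09
Quarter 6: $2,557.09 +$17.90 interest = $2,574.99; pay $922.45 → $1,652.54
Quarter 7: $1,652.54 +$11.57 interest = $1,664.11; pay $922.45 → $741.66
Quarter 8: $741.66 +$5.19 interest = $746.85; pay $746.85 → $0.00
Total paid: $7,234.00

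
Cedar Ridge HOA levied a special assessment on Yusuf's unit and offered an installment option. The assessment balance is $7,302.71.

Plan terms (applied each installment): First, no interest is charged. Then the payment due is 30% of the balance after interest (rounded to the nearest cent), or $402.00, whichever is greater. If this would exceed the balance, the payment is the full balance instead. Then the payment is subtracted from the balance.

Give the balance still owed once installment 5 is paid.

$1,227.37

Installment 1: opening $7,302.71; payment $2,190.81; balance $5,111.90
Installment 2: opening $5,111.90; payment $1,533.57; balance $3,578.33
Installment 3: opening $3,578.33; payment $1,073.50; balance $2,504.83
Installment 4: opening $2,504.83; payment $751.45; balance $1,753.38
Installment 5: opening $1,753.38; payment $526.01; balance $1,227.37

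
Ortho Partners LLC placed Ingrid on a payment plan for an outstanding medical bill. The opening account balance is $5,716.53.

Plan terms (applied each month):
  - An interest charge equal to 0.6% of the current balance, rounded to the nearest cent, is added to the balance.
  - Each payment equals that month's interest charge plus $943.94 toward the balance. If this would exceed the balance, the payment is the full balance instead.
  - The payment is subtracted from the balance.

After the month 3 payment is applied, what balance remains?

# | Opening | Interest | Payment | End bal
1 | $5,716.53 | $34.30 | $978.24 | $4,772.59
2 | $4,772.59 | $28.64 | $972.58 | $3,828.65
3 | $3,828.65 | $22.97 | $966.91 | $2,884.71

$2,884.71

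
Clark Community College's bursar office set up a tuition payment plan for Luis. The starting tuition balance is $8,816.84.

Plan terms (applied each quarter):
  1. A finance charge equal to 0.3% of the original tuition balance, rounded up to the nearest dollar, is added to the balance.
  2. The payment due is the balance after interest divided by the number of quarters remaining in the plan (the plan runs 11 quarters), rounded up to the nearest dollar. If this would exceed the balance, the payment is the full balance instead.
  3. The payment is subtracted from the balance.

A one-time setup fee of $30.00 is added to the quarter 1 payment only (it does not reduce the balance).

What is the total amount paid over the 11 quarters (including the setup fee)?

# | Opening | Interest | Payment | Fee | End bal
1 | $8,816.84 | $27.00 | $804.00 | $30.00 | $8,039.84
2 | $8,039.84 | $27.00 | $807.00 | — | $7,259.84
3 | $7,259.84 | $27.00 | $810.00 | — | $6,476.84
4 | $6,476.84 | $27.00 | $813.00 | — | $5,690.84
5 | $5,690.84 | $27.00 | $817.00 | — | $4,900.84
6 | $4,900.84 | $27.00 | $822.00 | — | $4,105.84
7 | $4,105.84 | $27.00 | $827.00 | — | $3,305.84
8 | $3,305.84 | $27.00 | $834.00 | — | $2,498.84
9 | $2,498.84 | $27.00 | $842.00 | — | $1,683.84
10 | $1,683.84 | $27.00 | $856.00 | — | $854.84
11 | $854.84 | $27.00 | $881.84 | — | $0.00
Total paid: $9,143.84

$9,143.84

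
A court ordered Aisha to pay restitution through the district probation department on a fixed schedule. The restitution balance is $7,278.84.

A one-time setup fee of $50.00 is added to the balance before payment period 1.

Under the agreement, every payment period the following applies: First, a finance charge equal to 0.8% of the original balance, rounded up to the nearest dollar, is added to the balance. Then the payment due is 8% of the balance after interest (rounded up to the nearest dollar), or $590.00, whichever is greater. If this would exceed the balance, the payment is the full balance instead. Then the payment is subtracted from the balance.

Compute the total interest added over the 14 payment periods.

Payment period 1: opening $7,328.84; interest $59.00 → $7,387.84; payment $592.00; balance $6,795.84
Payment period 2: opening $6,795.84; interest $59.00 → $6,854.84; payment $590.00; balance $6,264.84
Payment period 3: opening $6,264.84; interest $59.00 → $6,323.84; payment $590.00; balance $5,733.84
Payment period 4: opening $5,733.84; interest $59.00 → $5,792.84; payment $590.00; balance $5,202.84
Payment period 5: opening $5,202.84; interest $59.00 → $5,261.84; payment $590.00; balance $4,671.84
Payment period 6: opening $4,671.84; interest $59.00 → $4,730.84; payment $590.00; balance $4,140.84
Payment period 7: opening $4,140.84; interest $59.00 → $4,199.84; payment $590.00; balance $3,609.84
Payment period 8: opening $3,609.84; interest $59.00 → $3,668.84; payment $590.00; balance $3,078.84
Payment period 9: opening $3,078.84; interest $59.00 → $3,137.84; payment $590.00; balance $2,547.84
Payment period 10: opening $2,547.84; interest $59.00 → $2,606.84; payment $590.00; balance $2,016.84
Payment period 11: opening $2,016.84; interest $59.00 → $2,075.84; payment $590.00; balance $1,485.84
Payment period 12: opening $1,485.84; interest $59.00 → $1,544.84; payment $590.00; balance $954.84
Payment period 13: opening $954.84; interest $59.00 → $1,013.84; payment $590.00; balance $423.84
Payment period 14: opening $423.84; interest $59.00 → $482.84; payment $482.84; balance $0.00
Total interest: $59.00 + $59.00 + $59.00 + $59.00 + $59.00 + $59.00 + $59.00 + $59.00 + $59.00 + $59.00 + $59.00 + $59.00 + $59.00 + $59.00 = $826.00

$826.00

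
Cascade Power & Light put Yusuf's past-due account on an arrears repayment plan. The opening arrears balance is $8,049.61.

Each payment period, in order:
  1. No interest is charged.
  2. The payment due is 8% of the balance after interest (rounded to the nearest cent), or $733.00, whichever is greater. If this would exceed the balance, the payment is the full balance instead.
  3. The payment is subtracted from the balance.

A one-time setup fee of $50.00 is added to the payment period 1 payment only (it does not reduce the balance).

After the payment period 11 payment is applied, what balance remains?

Payment period 1: $8,049.61 − $733.00 (+ $50.00 fee) → $7,316.61
Payment period 2: $7,316.61 − $733.00 → $6,583.61
Payment period 3: $6,583.61 − $733.00 → $5,850.61
Payment period 4: $5,850.61 − $733.00 → $5,117.61
Payment period 5: $5,117.61 − $733.00 → $4,384.61
Payment period 6: $4,384.61 − $733.00 → $3,651.61
Payment period 7: $3,651.61 − $733.00 → $2,918.61
Payment period 8: $2,918.61 − $733.00 → $2,185.61
Payment period 9: $2,185.61 − $733.00 → $1,452.61
Payment period 10: $1,452.61 − $733.00 → $719.61
Payment period 11: $719.61 − $719.61 → $0.00

$0.00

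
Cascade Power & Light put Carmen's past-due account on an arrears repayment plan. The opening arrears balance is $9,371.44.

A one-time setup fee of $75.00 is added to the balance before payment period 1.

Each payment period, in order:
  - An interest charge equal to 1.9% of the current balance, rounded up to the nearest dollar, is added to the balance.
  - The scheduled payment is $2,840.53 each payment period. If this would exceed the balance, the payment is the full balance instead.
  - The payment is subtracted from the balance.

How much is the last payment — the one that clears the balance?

Payment period 1: opening $9,446.44; interest $180.00 → $9,626.44; payment $2,840.53; balance $6,785.91
Payment period 2: opening $6,785.91; interest $129.00 → $6,914.91; payment $2,840.53; balance $4,074.38
Payment period 3: opening $4,074.38; interest $78.00 → $4,152.38; payment $2,840.53; balance $1,311.85
Payment period 4: opening $1,311.85; interest $25.00 → $1,336.85; payment $1,336.85; balance $0.00

$1,336.85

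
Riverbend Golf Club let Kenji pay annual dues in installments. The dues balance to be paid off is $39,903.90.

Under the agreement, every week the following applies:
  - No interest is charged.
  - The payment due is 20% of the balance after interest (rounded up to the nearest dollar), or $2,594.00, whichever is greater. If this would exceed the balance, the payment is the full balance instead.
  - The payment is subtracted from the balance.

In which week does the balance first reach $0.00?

# | Opening | Payment | End bal
1 | $39,903.90 | $7,981.00 | $31,922.90
2 | $31,922.90 | $6,385.00 | $25,537.90
3 | $25,537.90 | $5,108.00 | $20,429.90
4 | $20,429.90 | $4,086.00 | $16,343.90
5 | $16,343.90 | $3,269.00 | $13,074.90
6 | $13,074.90 | $2,615.00 | $10,459.90
7 | $10,459.90 | $2,594.00 | $7,865.90
8 | $7,865.90 | $2,594.00 | $5,271.90
9 | $5,271.90 | $2,594.00 | $2,677.90
10 | $2,677.90 | $2,594.00 | $83.90
11 | $83.90 | $83.90 | $0.00
Balance reaches $0.00 in week 11.

11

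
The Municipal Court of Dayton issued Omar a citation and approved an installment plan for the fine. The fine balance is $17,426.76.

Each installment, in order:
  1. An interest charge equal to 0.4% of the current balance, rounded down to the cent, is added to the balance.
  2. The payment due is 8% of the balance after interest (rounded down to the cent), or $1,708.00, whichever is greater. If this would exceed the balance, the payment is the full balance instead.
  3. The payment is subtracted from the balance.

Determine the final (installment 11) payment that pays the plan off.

Installment 1: opening $17,426.76; interest $69.70 → $17,496.46; payment $1,708.00; balance $15,788.46
Installment 2: opening $15,788.46; interest $63.15 → $15,851.61; payment $1,708.00; balance $14,143.61
Installment 3: opening $14,143.61; interest $56.57 → $14,200.18; payment $1,708.00; balance $12,492.18
Installment 4: opening $12,492.18; interest $49.96 → $12,542.14; payment $1,708.00; balance $10,834.14
Installment 5: opening $10,834.14; interest $43.33 → $10,877.47; payment $1,708.00; balance $9,169.47
Installment 6: opening $9,169.47; interest $36.67 → $9,206.14; payment $1,708.00; balance $7,498.14
Installment 7: opening $7,498.14; interest $29.99 → $7,528.13; payment $1,708.00; balance $5,820.13
Installment 8: opening $5,820.13; interest $23.28 → $5,843.41; payment $1,708.00; balance $4,135.41
Installment 9: opening $4,135.41; interest $16.54 → $4,151.95; payment $1,708.00; balance $2,443.95
Installment 10: opening $2,443.95; interest $9.77 → $2,453.72; payment $1,708.00; balance $745.72
Installment 11: opening $745.72; interest $2.98 → $748.70; payment $748.70; balance $0.00

$748.70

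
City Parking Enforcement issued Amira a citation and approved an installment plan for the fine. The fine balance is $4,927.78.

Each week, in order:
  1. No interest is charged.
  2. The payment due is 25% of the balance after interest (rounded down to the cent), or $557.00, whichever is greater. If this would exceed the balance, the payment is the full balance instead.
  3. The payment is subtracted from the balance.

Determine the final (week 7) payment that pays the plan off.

$407.91

Week 1: $4,927.78 − $1,231.94 → $3,695.84
Week 2: $3,695.84 − $923.96 → $2,771.88
Week 3: $2,771.88 − $692.97 → $2,078.91
Week 4: $2,078.91 − $557.00 → $1,521.91
Week 5: $1,521.91 − $557.00 → $964.91
Week 6: $964.91 − $557.00 → $407.91
Week 7: $407.91 − $407.91 → $0.00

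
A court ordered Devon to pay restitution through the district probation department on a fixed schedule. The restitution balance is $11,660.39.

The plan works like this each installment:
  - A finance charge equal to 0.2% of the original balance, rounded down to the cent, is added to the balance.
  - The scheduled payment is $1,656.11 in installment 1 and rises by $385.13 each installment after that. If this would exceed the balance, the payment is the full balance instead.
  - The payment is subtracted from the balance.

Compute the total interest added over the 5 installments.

$116.60

# | Opening | Interest | Payment | End bal
1 | $11,660.39 | $23.32 | $1,656.11 | $10,027.60
2 | $10,027.60 | $23.32 | $2,041.24 | $8,009.68
3 | $8,009.68 | $23.32 | $2,426.37 | $5,606.63
4 | $5,606.63 | $23.32 | $2,811.50 | $2,818.45
5 | $2,818.45 | $23.32 | $2,841.77 | $0.00
Total interest: $23.32 + $23.32 + $23.32 + $23.32 + $23.32 = $116.60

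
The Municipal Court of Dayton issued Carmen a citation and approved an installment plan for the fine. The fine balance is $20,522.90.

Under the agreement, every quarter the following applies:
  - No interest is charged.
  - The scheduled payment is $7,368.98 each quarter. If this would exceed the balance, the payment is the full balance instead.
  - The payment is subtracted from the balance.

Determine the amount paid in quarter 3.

$5,784.94

Quarter 1: $20,522.90 − $7,368.98 → $13,153.92
Quarter 2: $13,153.92 − $7,368.98 → $5,784.94
Quarter 3: $5,784.94 − $5,784.94 → $0.00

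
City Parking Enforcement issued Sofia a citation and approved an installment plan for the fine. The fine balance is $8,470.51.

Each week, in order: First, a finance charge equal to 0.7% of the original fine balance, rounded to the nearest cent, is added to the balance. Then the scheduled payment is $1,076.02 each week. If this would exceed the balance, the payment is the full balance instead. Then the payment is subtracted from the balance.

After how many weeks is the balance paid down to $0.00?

9

Week 1: opening $8,470.51; interest $59.29 → $8,529.80; payment $1,076.02; balance $7,453.78
Week 2: opening $7,453.78; interest $59.29 → $7,513.07; payment $1,076.02; balance $6,437.05
Week 3: opening $6,437.05; interest $59.29 → $6,496.34; payment $1,076.02; balance $5,420.32
Week 4: opening $5,420.32; interest $59.29 → $5,479.61; payment $1,076.02; balance $4,403.59
Week 5: opening $4,403.59; interest $59.29 → $4,462.88; payment $1,076.02; balance $3,386.86
Week 6: opening $3,386.86; interest $59.29 → $3,446.15; payment $1,076.02; balance $2,370.13
Week 7: opening $2,370.13; interest $59.29 → $2,429.42; payment $1,076.02; balance $1,353.40
Week 8: opening $1,353.40; interest $59.29 → $1,412.69; payment $1,076.02; balance $336.67
Week 9: opening $336.67; interest $59.29 → $395.96; payment $395.96; balance $0.00
Balance reaches $0.00 in week 9.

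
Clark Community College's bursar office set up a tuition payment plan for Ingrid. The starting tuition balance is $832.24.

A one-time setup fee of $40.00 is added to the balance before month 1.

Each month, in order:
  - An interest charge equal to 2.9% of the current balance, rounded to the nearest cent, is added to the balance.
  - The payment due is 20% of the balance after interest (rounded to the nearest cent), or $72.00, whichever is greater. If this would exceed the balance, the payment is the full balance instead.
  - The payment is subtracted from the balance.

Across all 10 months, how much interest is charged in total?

$118.15

Month 1: opening $872.24; interest $25.29 → $897.53; payment $179.51; balance $718.02
Month 2: opening $718.02; interest $20.82 → $738.84; payment $147.77; balance $591.07
Month 3: opening $591.07; interest $17.14 → $608.21; payment $121.64; balance $486.57
Month 4: opening $486.57; interest $14.11 → $500.68; payment $100.14; balance $400.54
Month 5: opening $400.54; interest $11.62 → $412.16; payment $82.43; balance $329.73
Month 6: opening $329.73; interest $9.56 → $339.29; payment $72.00; balance $267.29
Month 7: opening $267.29; interest $7.75 → $275.04; payment $72.00; balance $203.04
Month 8: opening $203.04; interest $5.89 → $208.93; payment $72.00; balance $136.93
Month 9: opening $136.93; interest $3.97 → $140.90; payment $72.00; balance $68.90
Month 10: opening $68.90; interest $2.00 → $70.90; payment $70.90; balance $0.00
Total interest: $25.29 + $20.82 + $17.14 + $14.11 + $11.62 + $9.56 + $7.75 + $5.89 + $3.97 + $2.00 = $118.15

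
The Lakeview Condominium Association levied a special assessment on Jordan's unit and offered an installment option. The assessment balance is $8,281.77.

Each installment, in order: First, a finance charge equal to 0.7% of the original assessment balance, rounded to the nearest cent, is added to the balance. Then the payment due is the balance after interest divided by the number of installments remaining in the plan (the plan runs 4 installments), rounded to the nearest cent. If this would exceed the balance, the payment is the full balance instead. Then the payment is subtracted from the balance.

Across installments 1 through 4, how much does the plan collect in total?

$8,513.65

Installment 1: opening $8,281.77; interest $57.97 → $8,339.74; payment $2,084.94; balance $6,254.80
Installment 2: opening $6,254.80; interest $57.97 → $6,312.77; payment $2,104.26; balance $4,208.51
Installment 3: opening $4,208.51; interest $57.97 → $4,266.48; payment $2,133.24; balance $2,133.24
Installment 4: opening $2,133.24; interest $57.97 → $2,191.21; payment $2,191.21; balance $0.00
Total paid: $8,513.65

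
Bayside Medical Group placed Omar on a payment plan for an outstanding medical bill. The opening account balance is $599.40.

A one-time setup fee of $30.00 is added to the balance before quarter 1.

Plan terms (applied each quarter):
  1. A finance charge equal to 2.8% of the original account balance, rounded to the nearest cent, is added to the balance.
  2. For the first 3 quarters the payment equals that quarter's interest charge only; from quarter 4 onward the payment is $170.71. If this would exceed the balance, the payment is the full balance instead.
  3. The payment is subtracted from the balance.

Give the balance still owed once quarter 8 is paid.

Quarter 1: $629.40 +$16.78 interest = $646.18; pay $16.78 → $629.40
Quarter 2: $629.40 +$16.78 interest = $646.18; pay $16.78 → $629.40
Quarter 3: $629.40 +$16.78 interest = $646.18; pay $16.78 → $629.40
Quarter 4: $629.40 +$16.78 interest = $646.18; pay $170.71 → $475.47
Quarter 5: $475.47 +$16.78 interest = $492.25; pay $170.71 → $321.54
Quarter 6: $321.54 +$16.78 interest = $338.32; pay $170.71 → $167.61
Quarter 7: $167.61 +$16.78 interest = $184.39; pay $170.71 → $13.68
Quarter 8: $13.68 +$16.78 interest = $30.46; pay $30.46 → $0.00

$0.00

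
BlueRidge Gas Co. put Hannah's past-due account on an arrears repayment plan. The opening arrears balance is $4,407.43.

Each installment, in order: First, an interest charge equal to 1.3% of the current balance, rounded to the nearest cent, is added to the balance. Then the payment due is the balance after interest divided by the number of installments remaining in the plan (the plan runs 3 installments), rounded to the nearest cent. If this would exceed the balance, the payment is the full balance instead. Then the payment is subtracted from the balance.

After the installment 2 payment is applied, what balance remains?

Installment 1: $4,407.43 +$57.30 interest = $4,464.73; pay $1,488.24 → $2,976.49
Installment 2: $2,976.49 +$38.69 interest = $3,015.18; pay $1,507.59 → $1,507.59

$1,507.59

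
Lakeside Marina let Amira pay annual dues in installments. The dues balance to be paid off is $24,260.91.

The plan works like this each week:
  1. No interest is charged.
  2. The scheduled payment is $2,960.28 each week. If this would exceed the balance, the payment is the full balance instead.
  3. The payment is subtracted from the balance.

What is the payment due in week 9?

Week 1: $24,260.91 − $2,960.28 → $21,300.63
Week 2: $21,300.63 − $2,960.28 → $18,340.35
Week 3: $18,340.35 − $2,960.28 → $15,380.07
Week 4: $15,380.07 − $2,960.28 → $12,419.79
Week 5: $12,419.79 − $2,960.28 → $9,459.51
Week 6: $9,459.51 − $2,960.28 → $6,499.23
Week 7: $6,499.23 − $2,960.28 → $3,538.95
Week 8: $3,538.95 − $2,960.28 → $578.67
Week 9: $578.67 − $578.67 → $0.00

$578.67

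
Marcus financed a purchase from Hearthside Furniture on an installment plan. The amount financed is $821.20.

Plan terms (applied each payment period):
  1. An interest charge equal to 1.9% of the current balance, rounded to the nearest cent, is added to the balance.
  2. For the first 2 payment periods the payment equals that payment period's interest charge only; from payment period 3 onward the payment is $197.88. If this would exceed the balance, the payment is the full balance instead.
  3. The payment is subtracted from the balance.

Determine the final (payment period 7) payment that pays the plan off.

$72.39

Payment period 1: opening $821.20; interest $15.60 → $836.80; payment $15.60; balance $821.20
Payment period 2: opening $821.20; interest $15.60 → $836.80; payment $15.60; balance $821.20
Payment period 3: opening $821.20; interest $15.60 → $836.80; payment $197.88; balance $638.92
Payment period 4: opening $638.92; interest $12.14 → $651.06; payment $197.88; balance $453.18
Payment period 5: opening $453.18; interest $8.61 → $461.79; payment $197.88; balance $263.91
Payment period 6: opening $263.91; interest $5.01 → $268.92; payment $197.88; balance $71.04
Payment period 7: opening $71.04; interest $1.35 → $72.39; payment $72.39; balance $0.00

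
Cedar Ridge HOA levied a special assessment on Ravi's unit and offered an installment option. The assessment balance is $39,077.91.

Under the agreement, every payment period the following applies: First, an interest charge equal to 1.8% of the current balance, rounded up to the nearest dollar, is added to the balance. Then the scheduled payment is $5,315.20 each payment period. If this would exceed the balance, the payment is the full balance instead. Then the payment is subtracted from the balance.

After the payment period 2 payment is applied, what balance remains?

$29,772.51

# | Opening | Interest | Payment | End bal
1 | $39,077.91 | $704.00 | $5,315.20 | $34,466.71
2 | $34,466.71 | $621.00 | $5,315.20 | $29,772.51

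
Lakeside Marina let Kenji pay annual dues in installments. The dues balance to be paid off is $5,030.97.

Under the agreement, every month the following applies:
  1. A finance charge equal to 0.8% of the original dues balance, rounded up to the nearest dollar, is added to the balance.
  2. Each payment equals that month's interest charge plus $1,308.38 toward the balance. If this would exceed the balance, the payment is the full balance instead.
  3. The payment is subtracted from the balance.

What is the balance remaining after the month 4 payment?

# | Opening | Interest | Payment | End bal
1 | $5,030.97 | $41.00 | $1,349.38 | $3,722.59
2 | $3,722.59 | $41.00 | $1,349.38 | $2,414.21
3 | $2,414.21 | $41.00 | $1,349.38 | $1,105.83
4 | $1,105.83 | $41.00 | $1,146.83 | $0.00

$0.00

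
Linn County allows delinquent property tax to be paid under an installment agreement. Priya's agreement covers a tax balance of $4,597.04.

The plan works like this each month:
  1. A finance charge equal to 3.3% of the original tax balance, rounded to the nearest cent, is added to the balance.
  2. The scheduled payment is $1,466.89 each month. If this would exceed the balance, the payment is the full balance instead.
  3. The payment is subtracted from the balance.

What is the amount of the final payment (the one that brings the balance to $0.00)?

$803.17

Month 1: $4,597.04 +$151.70 interest = $4,748.74; pay $1,466.89 → $3,281.85
Month 2: $3,281.85 +$151.70 interest = $3,433.55; pay $1,466.89 → $1,966.66
Month 3: $1,966.66 +$151.70 interest = $2,118.36; pay $1,466.89 → $651.47
Month 4: $651.47 +$151.70 interest = $803.17; pay $803.17 → $0.00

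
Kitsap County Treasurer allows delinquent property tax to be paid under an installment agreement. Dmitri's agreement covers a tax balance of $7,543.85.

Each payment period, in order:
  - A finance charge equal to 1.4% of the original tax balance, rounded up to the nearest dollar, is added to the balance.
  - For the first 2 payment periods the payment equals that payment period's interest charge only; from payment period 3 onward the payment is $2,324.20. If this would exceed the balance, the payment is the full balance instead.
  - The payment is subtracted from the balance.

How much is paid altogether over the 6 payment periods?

Payment period 1: opening $7,543.85; interest $106.00 → $7,649.85; payment $106.00; balance $7,543.85
Payment period 2: opening $7,543.85; interest $106.00 → $7,649.85; payment $106.00; balance $7,543.85
Payment period 3: opening $7,543.85; interest $106.00 → $7,649.85; payment $2,324.20; balance $5,325.65
Payment period 4: opening $5,325.65; interest $106.00 → $5,431.65; payment $2,324.20; balance $3,107.45
Payment period 5: opening $3,107.45; interest $106.00 → $3,213.45; payment $2,324.20; balance $889.25
Payment period 6: opening $889.25; interest $106.00 → $995.25; payment $995.25; balance $0.00
Total paid: $8,179.85

$8,179.85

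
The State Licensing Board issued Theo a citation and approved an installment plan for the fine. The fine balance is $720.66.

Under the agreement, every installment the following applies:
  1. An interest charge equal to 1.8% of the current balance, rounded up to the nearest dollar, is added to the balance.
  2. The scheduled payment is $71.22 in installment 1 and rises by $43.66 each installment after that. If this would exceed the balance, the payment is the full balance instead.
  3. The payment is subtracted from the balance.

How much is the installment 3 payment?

$158.54

# | Opening | Interest | Payment | End bal
1 | $720.66 | $13.00 | $71.22 | $662.44
2 | $662.44 | $12.00 | $114.88 | $559.56
3 | $559.56 | $11.00 | $158.54 | $412.02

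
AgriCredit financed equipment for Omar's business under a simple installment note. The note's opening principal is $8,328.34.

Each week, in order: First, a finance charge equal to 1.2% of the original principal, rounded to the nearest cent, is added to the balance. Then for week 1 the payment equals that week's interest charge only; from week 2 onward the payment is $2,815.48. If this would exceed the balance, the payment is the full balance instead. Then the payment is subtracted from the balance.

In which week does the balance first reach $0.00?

Week 1: $8,328.34 +$99.94 interest = $8,428.28; pay $99.94 → $8,328.34
Week 2: $8,328.34 +$99.94 interest = $8,428.28; pay $2,815.48 → $5,612.80
Week 3: $5,612.80 +$99.94 interest = $5,712.74; pay $2,815.48 → $2,897.26
Week 4: $2,897.26 +$99.94 interest = $2,997.20; pay $2,815.48 → $181.72
Week 5: $181.72 +$99.94 interest = $281.66; pay $281.66 → $0.00
Balance reaches $0.00 in week 5.

5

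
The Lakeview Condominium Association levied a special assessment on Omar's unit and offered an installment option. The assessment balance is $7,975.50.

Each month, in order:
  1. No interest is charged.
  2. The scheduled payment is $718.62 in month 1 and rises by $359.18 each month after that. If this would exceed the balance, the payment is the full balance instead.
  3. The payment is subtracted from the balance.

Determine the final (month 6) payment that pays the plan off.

Month 1: opening $7,975.50; payment $718.62; balance $7,256.88
Month 2: opening $7,256.88; payment $1,077.80; balance $6,179.08
Month 3: opening $6,179.08; payment $1,436.98; balance $4,742.10
Month 4: opening $4,742.10; payment $1,796.16; balance $2,945.94
Month 5: opening $2,945.94; payment $2,155.34; balance $790.60
Month 6: opening $790.60; payment $790.60; balance $0.00

$790.60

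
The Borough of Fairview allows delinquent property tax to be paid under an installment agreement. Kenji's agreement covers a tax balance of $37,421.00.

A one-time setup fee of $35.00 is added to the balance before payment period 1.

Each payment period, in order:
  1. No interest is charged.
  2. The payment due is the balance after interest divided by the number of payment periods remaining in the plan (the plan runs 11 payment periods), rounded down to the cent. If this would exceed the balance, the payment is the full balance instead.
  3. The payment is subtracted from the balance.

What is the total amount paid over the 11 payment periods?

$37,456.00

Payment period 1: $37,456.00 − $3,405.09 → $34,050.91
Payment period 2: $34,050.91 − $3,405.09 → $30,645.82
Payment period 3: $30,645.82 − $3,405.09 → $27,240.73
Payment period 4: $27,240.73 − $3,405.09 → $23,835.64
Payment period 5: $23,835.64 − $3,405.09 → $20,430.55
Payment period 6: $20,430.55 − $3,405.09 → $17,025.46
Payment period 7: $17,025.46 − $3,405.09 → $13,620.37
Payment period 8: $13,620.37 − $3,405.09 → $10,215.28
Payment period 9: $10,215.28 − $3,405.09 → $6,810.19
Payment period 10: $6,810.19 − $3,405.09 → $3,405.10
Payment period 11: $3,405.10 − $3,405.10 → $0.00
Total paid: $37,456.00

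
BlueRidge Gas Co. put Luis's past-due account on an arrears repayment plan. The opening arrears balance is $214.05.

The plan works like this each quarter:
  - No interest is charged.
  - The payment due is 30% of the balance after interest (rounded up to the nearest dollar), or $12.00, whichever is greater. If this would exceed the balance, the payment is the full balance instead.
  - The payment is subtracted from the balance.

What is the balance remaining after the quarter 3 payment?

$72.05

Quarter 1: opening $214.05; payment $65.00; balance $149.05
Quarter 2: opening $149.05; payment $45.00; balance $104.05
Quarter 3: opening $104.05; payment $32.00; balance $72.05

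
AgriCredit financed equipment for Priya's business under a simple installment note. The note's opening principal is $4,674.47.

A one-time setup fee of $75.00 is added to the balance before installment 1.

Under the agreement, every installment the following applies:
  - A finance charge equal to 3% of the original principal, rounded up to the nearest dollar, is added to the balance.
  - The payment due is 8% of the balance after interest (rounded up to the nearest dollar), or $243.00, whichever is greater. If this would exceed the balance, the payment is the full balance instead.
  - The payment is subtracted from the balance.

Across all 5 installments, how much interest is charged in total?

Installment 1: $4,749.47 +$141.00 interest = $4,890.47; pay $392.00 → $4,498.47
Installment 2: $4,498.47 +$141.00 interest = $4,639.47; pay $372.00 → $4,267.47
Installment 3: $4,267.47 +$141.00 interest = $4,408.47; pay $353.00 → $4,055.47
Installment 4: $4,055.47 +$141.00 interest = $4,196.47; pay $336.00 → $3,860.47
Installment 5: $3,860.47 +$141.00 interest = $4,001.47; pay $321.00 → $3,680.47
Total interest: $141.00 + $141.00 + $141.00 + $141.00 + $141.00 = $705.00

$705.00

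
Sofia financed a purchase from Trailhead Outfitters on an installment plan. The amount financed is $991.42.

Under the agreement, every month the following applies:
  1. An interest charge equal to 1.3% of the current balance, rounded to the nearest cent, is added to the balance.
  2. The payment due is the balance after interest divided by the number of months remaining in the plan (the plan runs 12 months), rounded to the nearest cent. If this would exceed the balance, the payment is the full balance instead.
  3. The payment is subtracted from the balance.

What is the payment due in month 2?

$84.78

# | Opening | Interest | Payment | End bal
1 | $991.42 | $12.89 | $83.69 | $920.62
2 | $920.62 | $11.97 | $84.78 | $847.81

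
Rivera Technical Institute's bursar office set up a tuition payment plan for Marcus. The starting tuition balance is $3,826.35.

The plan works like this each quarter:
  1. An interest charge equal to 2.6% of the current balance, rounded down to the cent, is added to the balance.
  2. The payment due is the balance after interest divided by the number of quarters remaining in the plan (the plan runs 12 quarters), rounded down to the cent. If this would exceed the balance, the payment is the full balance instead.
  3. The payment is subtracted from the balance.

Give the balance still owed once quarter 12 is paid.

Quarter 1: $3,826.35 +$99.48 interest = $3,925.83; pay $327.15 → $3,598.68
Quarter 2: $3,598.68 +$93.56 interest = $3,692.24; pay $335.65 → $3,356.59
Quarter 3: $3,356.59 +$87.27 interest = $3,443.86; pay $344.38 → $3,099.48
Quarter 4: $3,099.48 +$80.58 interest = $3,180.06; pay $353.34 → $2,826.72
Quarter 5: $2,826.72 +$73.49 interest = $2,900.21; pay $362.52 → $2,537.69
Quarter 6: $2,537.69 +$65.97 interest = $2,603.66; pay $371.95 → $2,231.71
Quarter 7: $2,231.71 +$58.02 interest = $2,289.73; pay $381.62 → $1,908.11
Quarter 8: $1,908.11 +$49.61 interest = $1,957.72; pay $391.54 → $1,566.18
Quarter 9: $1,566.18 +$40.72 interest = $1,606.90; pay $401.72 → $1,205.18
Quarter 10: $1,205.18 +$31.33 interest = $1,236.51; pay $412.17 → $824.34
Quarter 11: $824.34 +$21.43 interest = $845.77; pay $422.88 → $422.89
Quarter 12: $422.89 +$10.99 interest = $433.88; pay $433.88 → $0.00

$0.00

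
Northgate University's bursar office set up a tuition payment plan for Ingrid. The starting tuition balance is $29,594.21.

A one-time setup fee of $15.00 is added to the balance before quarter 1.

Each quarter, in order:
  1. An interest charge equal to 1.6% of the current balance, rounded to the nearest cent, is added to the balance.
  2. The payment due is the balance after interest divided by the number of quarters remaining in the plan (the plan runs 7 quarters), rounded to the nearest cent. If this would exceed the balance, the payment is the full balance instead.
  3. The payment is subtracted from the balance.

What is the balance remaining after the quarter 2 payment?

$21,831.63

Quarter 1: $29,609.21 +$473.75 interest = $30,082.96; pay $4,297.57 → $25,785.39
Quarter 2: $25,785.39 +$412.57 interest = $26,197.96; pay $4,366.33 → $21,831.63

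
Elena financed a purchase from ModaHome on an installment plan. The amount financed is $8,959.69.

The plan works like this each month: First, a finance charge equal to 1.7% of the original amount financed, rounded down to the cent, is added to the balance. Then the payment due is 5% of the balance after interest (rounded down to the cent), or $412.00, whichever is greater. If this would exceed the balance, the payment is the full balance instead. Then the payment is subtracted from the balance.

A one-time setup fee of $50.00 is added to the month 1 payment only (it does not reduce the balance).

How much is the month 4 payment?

$412.34

# | Opening | Interest | Payment | Fee | End bal
1 | $8,959.69 | $152.31 | $455.60 | $50.00 | $8,656.40
2 | $8,656.40 | $152.31 | $440.43 | — | $8,368.28
3 | $8,368.28 | $152.31 | $426.02 | — | $8,094.57
4 | $8,094.57 | $152.31 | $412.34 | — | $7,834.54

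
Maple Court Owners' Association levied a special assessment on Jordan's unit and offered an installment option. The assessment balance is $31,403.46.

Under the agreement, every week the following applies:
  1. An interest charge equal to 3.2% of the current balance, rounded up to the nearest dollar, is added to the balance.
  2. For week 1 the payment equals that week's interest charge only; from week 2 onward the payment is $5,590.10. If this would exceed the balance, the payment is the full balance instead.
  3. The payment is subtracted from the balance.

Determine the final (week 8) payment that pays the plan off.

$1,649.86

Week 1: opening $31,403.46; interest $1,005.00 → $32,408.46; payment $1,005.00; balance $31,403.46
Week 2: opening $31,403.46; interest $1,005.00 → $32,408.46; payment $5,590.10; balance $26,818.36
Week 3: opening $26,818.36; interest $859.00 → $27,677.36; payment $5,590.10; balance $22,087.26
Week 4: opening $22,087.26; interest $707.00 → $22,794.26; payment $5,590.10; balance $17,204.16
Week 5: opening $17,204.16; interest $551.00 → $17,755.16; payment $5,590.10; balance $12,165.06
Week 6: opening $12,165.06; interest $390.00 → $12,555.06; payment $5,590.10; balance $6,964.96
Week 7: opening $6,964.96; interest $223.00 → $7,187.96; payment $5,590.10; balance $1,597.86
Week 8: opening $1,597.86; interest $52.00 → $1,649.86; payment $1,649.86; balance $0.00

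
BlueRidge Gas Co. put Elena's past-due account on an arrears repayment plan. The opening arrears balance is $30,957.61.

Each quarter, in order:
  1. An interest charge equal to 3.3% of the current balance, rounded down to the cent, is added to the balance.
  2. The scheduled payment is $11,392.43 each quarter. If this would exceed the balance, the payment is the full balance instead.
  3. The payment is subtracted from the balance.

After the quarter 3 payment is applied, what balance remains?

$0.00

Quarter 1: opening $30,957.61; interest $1,021.60 → $31,979.21; payment $11,392.43; balance $20,586.78
Quarter 2: opening $20,586.78; interest $679.36 → $21,266.14; payment $11,392.43; balance $9,873.71
Quarter 3: opening $9,873.71; interest $325.83 → $10,199.54; payment $10,199.54; balance $0.00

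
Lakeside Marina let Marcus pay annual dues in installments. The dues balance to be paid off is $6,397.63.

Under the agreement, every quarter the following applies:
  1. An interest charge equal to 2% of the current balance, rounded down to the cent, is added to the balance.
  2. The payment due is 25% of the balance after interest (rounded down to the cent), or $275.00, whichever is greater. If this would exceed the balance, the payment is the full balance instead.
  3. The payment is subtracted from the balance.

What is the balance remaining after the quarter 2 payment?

Quarter 1: opening $6,397.63; interest $127.95 → $6,525.58; payment $1,631.39; balance $4,894.19
Quarter 2: opening $4,894.19; interest $97.88 → $4,992.07; payment $1,248.01; balance $3,744.06

$3,744.06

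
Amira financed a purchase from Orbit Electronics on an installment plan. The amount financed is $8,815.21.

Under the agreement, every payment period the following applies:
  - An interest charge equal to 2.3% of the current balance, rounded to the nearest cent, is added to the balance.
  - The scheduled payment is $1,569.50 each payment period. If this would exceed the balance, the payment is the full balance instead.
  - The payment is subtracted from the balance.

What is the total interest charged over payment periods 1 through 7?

Payment period 1: $8,815.21 +$202.75 interest = $9,017.96; pay $1,569.50 → $7,448.46
Payment period 2: $7,448.46 +$171.31 interest = $7,619.77; pay $1,569.50 → $6,050.27
Payment period 3: $6,050.27 +$139.16 interest = $6,189.43; pay $1,569.50 → $4,619.93
Payment period 4: $4,619.93 +$106.26 interest = $4,726.19; pay $1,569.50 → $3,156.69
Payment period 5: $3,156.69 +$72.60 interest = $3,229.29; pay $1,569.50 → $1,659.79
Payment period 6: $1,659.79 +$38.18 interest = $1,697.97; pay $1,569.50 → $128.47
Payment period 7: $128.47 +$2.95 interest = $131.42; pay $131.42 → $0.00
Total interest: $202.75 + $171.31 + $139.16 + $106.26 + $72.60 + $38.18 + $2.95 = $733.21

$733.21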